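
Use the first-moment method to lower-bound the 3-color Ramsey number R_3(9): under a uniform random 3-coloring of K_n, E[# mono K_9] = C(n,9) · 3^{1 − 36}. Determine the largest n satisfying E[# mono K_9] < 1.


We need C(n, 9) · 3^{1 − 36} < 1, i.e. C(n, 9) < 3^{36 − 1} = 50031545098999707.
Check values of n near the boundary:
  n = 300: C(300, 9) = 48052241692154700; 48052241692154700 < 50031545098999707? YES
  n = 301: C(301, 9) = 49533303936090975; 49533303936090975 < 50031545098999707? YES
  n = 302: C(302, 9) = 51054804739588650; 51054804739588650 < 50031545098999707? NO
  n = 303: C(303, 9) = 52617706925494425; 52617706925494425 < 50031545098999707? NO
  n = 304: C(304, 9) = 54222992899492560; 54222992899492560 < 50031545098999707? NO
The largest n with C(n, 9) < 50031545098999707 is n = 301 (where E[X] = 16511101312030325/16677181699666569 ≈ 0.9900). Hence R_3(9) > 301, i.e. R_3(9) ≥ 302.

Largest n = 301; hence R_3(9) > 301.


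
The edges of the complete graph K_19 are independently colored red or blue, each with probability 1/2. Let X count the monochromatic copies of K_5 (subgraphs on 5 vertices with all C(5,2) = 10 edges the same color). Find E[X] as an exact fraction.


Let X = Σ_S X_S over the C(19, 5) = 11628 subsets S of size 5, where X_S = 1 if the K_5 on S is monochromatic.
For a fixed S, the K_5 on S has C(5, 2) = 10 edges. P[all 10 edges red] = (1/2)^10, and likewise for blue, so P[monochromatic] = 2·(1/2)^10 = 2^{1 − 10} = 1/512.
Summing: E[X] = C(19, 5) · 2^{1 − 10} = 11628 · 1/512 = 2907/128.
Numerically: E[X] ≈ 22.711.

E[X] = C(19,5)·2^(1−C(5,2)) = 2907/128 ≈ 22.711.


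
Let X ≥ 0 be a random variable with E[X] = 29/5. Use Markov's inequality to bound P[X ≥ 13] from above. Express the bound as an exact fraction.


μ = E[X] = 29/5, a = 13.
Markov: P[X ≥ 13] ≤ μ/a = (29/5)/13 = 29/65.
Numerically: ≈ 0.446154.
(Since a = 13 > μ = 5.800000, the bound 29/65 is < 1 and informative.)

P[X ≥ 13] ≤ 29/65 ≈ 0.446154.


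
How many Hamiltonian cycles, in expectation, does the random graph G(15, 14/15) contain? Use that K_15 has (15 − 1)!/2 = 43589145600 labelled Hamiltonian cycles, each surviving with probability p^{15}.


K_15 has (15 − 1)!/2 = 43589145600 labelled Hamiltonian cycles.
For each such Hamiltonian cycle H, let X_H = 1 if all 15 edges of H are present in G. Then P[X_H = 1] = p^{15} = (14/15)^{15} = 155568095557812224/437893890380859375.
By linearity: E[X] = Σ_H E[X_H] = 43589145600 · p^{15} = 43589145600 · 155568095557812224/437893890380859375 = 1116227221067356419653632/72081298828125.
Numerically: E[X] ≈ 1.549e+10.

E[X] = 43589145600 · (14/15)^{15} = 1116227221067356419653632/72081298828125 ≈ 1.549e+10.


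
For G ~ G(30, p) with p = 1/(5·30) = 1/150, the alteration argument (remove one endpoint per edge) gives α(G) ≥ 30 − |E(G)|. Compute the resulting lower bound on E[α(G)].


E[|E(G)|] = C(30, 2)·p = 435 · (1/150) = 29/10.
E[α(G)] ≥ n − E[|E(G)|] = 30 − 29/10 = 271/10.
Numerically: ≈ 27.1000.
(This is only a lower bound; the true E[α(G)] may be larger.)

E[α(G)] ≥ 271/10 ≈ 27.1000.


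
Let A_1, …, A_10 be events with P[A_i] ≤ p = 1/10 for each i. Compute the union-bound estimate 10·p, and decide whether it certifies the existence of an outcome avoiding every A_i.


Union bound: P[∪_{i=1}^{10} A_i] ≤ Σ_i P[A_i] ≤ 10·p = 10·(1/10) = 1.
Numerically: 1 ≈ 1.0000000.
Is 1 < 1? NO.
Since the bound 1 is ≥ 1, the union bound is uninformative here; it does NOT by itself certify existence.

10·p = 1 ≈ 1.0000000; existence NOT certified by the union bound.


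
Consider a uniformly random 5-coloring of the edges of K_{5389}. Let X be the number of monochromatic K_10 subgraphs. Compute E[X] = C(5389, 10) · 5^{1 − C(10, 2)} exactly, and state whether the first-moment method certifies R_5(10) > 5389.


E[X] = C(5389, 10) · 5^{1 − 45} = 5645340767466558997768874792926 · 5^{−44} = 5645340767466558997768874792926/5684341886080801486968994140625.
As a reduced fraction: E[X] = 5645340767466558997768874792926/5684341886080801486968994140625 ≈ 0.9931389.
Is E[X] < 1? YES.
Since E[X] < 1, there exists a 5-coloring of K_{5389} with no monochromatic K_10; hence R_5(10) > 5389.

E[X] = 5645340767466558997768874792926/5684341886080801486968994140625 ≈ 0.9931389; E[X] < 1, so R_5(10) > 5389.


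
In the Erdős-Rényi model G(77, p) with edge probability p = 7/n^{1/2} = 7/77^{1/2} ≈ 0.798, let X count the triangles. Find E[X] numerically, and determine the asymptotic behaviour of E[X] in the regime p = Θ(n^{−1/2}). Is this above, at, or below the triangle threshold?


Number of potential triangles: C(77, 3) = 73150.
Each occurs with probability p³ ≈ (0.798)³ ≈ 5.07643e-01.
By linearity: E[X] = C(77, 3)·p³ ≈ 73150 · 5.07643e-01 ≈ 37134.054.
Since α = 1/2 < 1, p = c/n^{1/2} ≫ 1/n is above the triangle threshold p ~ 1/n. Asymptotically E[X] ~ (c³/6)·n^{3(1−α)} = (7³/6)·n^{1.5} → ∞; triangles are abundant w.h.p.

E[X] ≈ 37134.054; in regime p = Θ(1/n^{1/2}) E[X] diverges (above the triangle threshold p ~ 1/n).


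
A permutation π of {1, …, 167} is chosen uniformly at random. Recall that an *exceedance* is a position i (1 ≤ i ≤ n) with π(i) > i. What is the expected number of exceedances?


Write X = Σ_{i=1}^{167} X_i, where X_i = 1_{π(i) > i}.
For each fixed i, π(i) is uniform over {1, …, 167} (marginal of a uniform permutation), so P[π(i) > i] = (n − i)/n. Summing: Σ_{i=1}^{167} (n − i)/n = (0 + 1 + … + 166)/167 = 167(167 − 1)/(2·167) = (167 − 1)/2.
Hence E[X] = Σ_{i=1}^{167} (167 − i)/167 = 83 ≈ 83.0000.

E[X] = 83 = 83.0000.


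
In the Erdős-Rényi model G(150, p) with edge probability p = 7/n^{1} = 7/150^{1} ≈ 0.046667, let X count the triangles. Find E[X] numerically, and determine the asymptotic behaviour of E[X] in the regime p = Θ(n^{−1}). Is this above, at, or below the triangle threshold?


Number of potential triangles: C(150, 3) = 551300.
Each occurs with probability p³ ≈ (0.046667)³ ≈ 1.0162963e-04.
By linearity: E[X] = C(150, 3)·p³ ≈ 551300 · 1.0162963e-04 ≈ 56.02841.
Here α = 1, so p = 7/n is exactly at the triangle threshold p ~ 1/n. Asymptotically E[X] → c³/6 = 7³/6 = 343/6 ≈ 57.16667, a bounded constant. In this regime the triangle count is asymptotically Poisson(c³/6).

E[X] ≈ 56.02841; in regime p = Θ(1/n^{1}) E[X] stays bounded (at the triangle threshold p ~ 1/n).


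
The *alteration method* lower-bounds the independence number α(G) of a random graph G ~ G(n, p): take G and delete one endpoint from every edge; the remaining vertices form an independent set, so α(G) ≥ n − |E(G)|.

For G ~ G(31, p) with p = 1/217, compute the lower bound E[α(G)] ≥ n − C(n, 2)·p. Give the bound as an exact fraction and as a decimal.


E[|E(G)|] = C(31, 2)·p = 465 · (1/217) = 15/7.
E[α(G)] ≥ n − E[|E(G)|] = 31 − 15/7 = 202/7.
Numerically: ≈ 28.857143.
(This is only a lower bound; the true E[α(G)] may be larger.)

E[α(G)] ≥ 202/7 ≈ 28.857143.


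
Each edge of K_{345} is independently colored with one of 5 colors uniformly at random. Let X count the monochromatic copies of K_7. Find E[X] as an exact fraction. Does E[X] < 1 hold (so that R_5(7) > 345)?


E[X] = C(345, 7) · 5^{1 − 21} = 108567596033820 · 5^{−20} = 108567596033820/95367431640625.
As a reduced fraction: E[X] = 21713519206764/19073486328125 ≈ 1.138414.
Is E[X] < 1? NO.
Since E[X] ≥ 1, the first-moment bound is inconclusive at n = 345; it does NOT by itself certify R_5(7) > 345.

E[X] = 21713519206764/19073486328125 ≈ 1.138414; E[X] ≥ 1; first-moment method inconclusive here.


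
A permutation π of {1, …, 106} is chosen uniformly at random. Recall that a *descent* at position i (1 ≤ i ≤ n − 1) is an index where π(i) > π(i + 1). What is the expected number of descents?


Write X = Σ X_I over i = 1, …, 105, with X_I the indicator of one descent.
There are 105 indicators.
For each fixed i, the pair (π(i), π(i+1)) is a uniformly random ordered pair of distinct values from {1, …, 106}; by symmetry P[π(i) > π(i+1)] = 1/2.
By linearity: E[X] = 105 · (1/2) = (106 − 1) · (1/2) = 105/2 ≈ 52.500000.

E[X] = 105/2 = 52.500000.


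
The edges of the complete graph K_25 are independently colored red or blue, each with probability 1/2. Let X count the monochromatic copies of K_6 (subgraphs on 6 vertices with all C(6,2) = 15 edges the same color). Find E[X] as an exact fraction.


Let X = Σ_S X_S over the C(25, 6) = 177100 subsets S of size 6, where X_S = 1 if the K_6 on S is monochromatic.
For a fixed S, the K_6 on S has C(6, 2) = 15 edges. P[all 15 edges red] = (1/2)^15, and likewise for blue, so P[monochromatic] = 2·(1/2)^15 = 2^{1 − 15} = 1/16384.
By linearity of expectation: E[X] = C(25, 6) · 2^{1 − 15} = 177100 · 1/16384 = 44275/4096.
Numerically: E[X] ≈ 10.80933.

E[X] = C(25,6)·2^(1−C(6,2)) = 44275/4096 ≈ 10.80933.


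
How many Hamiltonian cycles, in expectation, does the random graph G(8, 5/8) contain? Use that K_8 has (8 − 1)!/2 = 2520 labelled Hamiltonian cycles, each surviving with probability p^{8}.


K_8 has (8 − 1)!/2 = 2520 labelled Hamiltonian cycles.
For each such Hamiltonian cycle H, let X_H = 1 if all 8 edges of H are present in G. Then P[X_H = 1] = p^{8} = (5/8)^{8} = 390625/16777216.
By linearity: E[X] = Σ_H E[X_H] = 2520 · p^{8} = 2520 · 390625/16777216 = 123046875/2097152.
Numerically: E[X] ≈ 58.67.

E[X] = 2520 · (5/8)^{8} = 123046875/2097152 ≈ 58.67.


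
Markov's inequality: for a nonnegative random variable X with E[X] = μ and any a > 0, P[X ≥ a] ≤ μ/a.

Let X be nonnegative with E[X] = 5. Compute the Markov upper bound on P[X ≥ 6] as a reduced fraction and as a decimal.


μ = E[X] = 5, a = 6.
Markov: P[X ≥ 6] ≤ μ/a = (5)/6 = 5/6.
Numerically: ≈ 0.8333.
(Since a = 6 > μ = 5.0000, the bound 5/6 is < 1 and informative.)

P[X ≥ 6] ≤ 5/6 ≈ 0.8333.


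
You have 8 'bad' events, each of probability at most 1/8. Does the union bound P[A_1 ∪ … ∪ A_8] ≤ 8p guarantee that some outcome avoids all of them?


Union bound: P[∪_{i=1}^{8} A_i] ≤ Σ_i P[A_i] ≤ 8·p = 8·(1/8) = 1.
Numerically: 1 ≈ 1.0000.
Is 1 < 1? NO.
Since the bound 1 is ≥ 1, the union bound is uninformative here; it does NOT by itself certify existence.

8·p = 1 ≈ 1.0000; existence NOT certified by the union bound.


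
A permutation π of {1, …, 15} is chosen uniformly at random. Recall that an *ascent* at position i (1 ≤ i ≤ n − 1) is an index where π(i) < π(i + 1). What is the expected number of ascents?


Write X = Σ X_I over i = 1, …, 14, with X_I the indicator of one ascent.
There are 14 indicators.
For each fixed i, the pair (π(i), π(i+1)) is a uniformly random ordered pair of distinct values from {1, …, 15}; by symmetry P[π(i) < π(i+1)] = 1/2.
By linearity: E[X] = 14 · (1/2) = (15 − 1) · (1/2) = 7 ≈ 7.0000.

E[X] = 7 = 7.0000.


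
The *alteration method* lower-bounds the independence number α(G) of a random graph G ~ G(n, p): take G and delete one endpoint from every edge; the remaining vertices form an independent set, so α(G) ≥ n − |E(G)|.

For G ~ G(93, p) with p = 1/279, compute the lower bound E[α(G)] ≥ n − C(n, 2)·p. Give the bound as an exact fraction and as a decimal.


E[|E(G)|] = C(93, 2)·p = 4278 · (1/279) = 46/3.
E[α(G)] ≥ n − E[|E(G)|] = 93 − 46/3 = 233/3.
Numerically: ≈ 77.6667.
(This is only a lower bound; the true E[α(G)] may be larger.)

E[α(G)] ≥ 233/3 ≈ 77.6667.


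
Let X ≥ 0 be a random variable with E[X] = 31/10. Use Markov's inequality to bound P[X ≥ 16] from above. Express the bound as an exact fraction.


μ = E[X] = 31/10, a = 16.
Markov: P[X ≥ 16] ≤ μ/a = (31/10)/16 = 31/160.
Numerically: ≈ 0.1938.
(Since a = 16 > μ = 3.1000, the bound 31/160 is < 1 and informative.)

P[X ≥ 16] ≤ 31/160 ≈ 0.1938.


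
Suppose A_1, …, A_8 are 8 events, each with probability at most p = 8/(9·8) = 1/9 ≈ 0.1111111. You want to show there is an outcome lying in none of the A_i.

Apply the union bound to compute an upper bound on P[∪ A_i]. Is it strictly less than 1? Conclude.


Union bound: P[∪_{i=1}^{8} A_i] ≤ Σ_i P[A_i] ≤ 8·p = 8·(1/9) = 8/9.
Numerically: 8/9 ≈ 0.8888889.
Is 8/9 < 1? YES.
Since P[∪ A_i] ≤ 8/9 < 1, the complement has P[∩ A_i^c] ≥ 1 − 8/9 = 1/9 > 0, so some outcome avoids every A_i.

8·p = 8/9 ≈ 0.8888889; existence CERTIFIED by the union bound.


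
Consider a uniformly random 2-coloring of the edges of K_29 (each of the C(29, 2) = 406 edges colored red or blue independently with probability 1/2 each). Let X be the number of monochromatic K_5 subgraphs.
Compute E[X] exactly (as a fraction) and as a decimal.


Let X = Σ_S X_S over the C(29, 5) = 118755 subsets S of size 5, where X_S = 1 if the K_5 on S is monochromatic.
For a fixed S, the K_5 on S has C(5, 2) = 10 edges. P[all 10 edges red] = (1/2)^10, and likewise for blue, so P[monochromatic] = 2·(1/2)^10 = 2^{1 − 10} = 1/512.
By linearity of expectation: E[X] = C(29, 5) · 2^{1 − 10} = 118755 · 1/512 = 118755/512.
Numerically: E[X] ≈ 231.94336.

E[X] = C(29,5)·2^(1−C(5,2)) = 118755/512 ≈ 231.94336.


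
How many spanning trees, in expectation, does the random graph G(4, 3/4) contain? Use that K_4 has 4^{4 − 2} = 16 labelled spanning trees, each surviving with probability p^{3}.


K_4 has 4^{4 − 2} = 16 labelled spanning trees.
For each such spanning tree H, let X_H = 1 if all 3 edges of H are present in G. Then P[X_H = 1] = p^{3} = (3/4)^{3} = 27/64.
By linearity of expectation: E[X] = Σ_H E[X_H] = 16 · p^{3} = 16 · 27/64 = 27/4.
Numerically: E[X] ≈ 6.75.

E[X] = 16 · (3/4)^{3} = 27/4 ≈ 6.75.


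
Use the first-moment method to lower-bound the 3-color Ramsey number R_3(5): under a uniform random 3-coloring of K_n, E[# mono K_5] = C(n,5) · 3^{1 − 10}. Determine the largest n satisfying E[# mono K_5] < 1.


We need C(n, 5) · 3^{1 − 10} < 1, i.e. C(n, 5) < 3^{10 − 1} = 19683.
Check values of n near the boundary:
  n = 17: C(17, 5) = 6188; 6188 < 19683? YES
  n = 18: C(18, 5) = 8568; 8568 < 19683? YES
  n = 19: C(19, 5) = 11628; 11628 < 19683? YES
  n = 20: C(20, 5) = 15504; 15504 < 19683? YES
  n = 21: C(21, 5) = 20349; 20349 < 19683? NO
  n = 22: C(22, 5) = 26334; 26334 < 19683? NO
The largest n with C(n, 5) < 19683 is n = 20 (where E[X] = 5168/6561 ≈ 0.787685). Hence R_3(5) > 20, i.e. R_3(5) ≥ 21.

Largest n = 20; hence R_3(5) > 20.


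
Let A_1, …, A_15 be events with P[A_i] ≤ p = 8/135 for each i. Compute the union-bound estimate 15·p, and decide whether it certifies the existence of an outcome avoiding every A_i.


Union bound: P[∪_{i=1}^{15} A_i] ≤ Σ_i P[A_i] ≤ 15·p = 15·(8/135) = 8/9.
Numerically: 8/9 ≈ 0.889.
Is 8/9 < 1? YES.
Since P[∪ A_i] ≤ 8/9 < 1, the complement has P[∩ A_i^c] ≥ 1 − 8/9 = 1/9 > 0, so some outcome avoids every A_i.

15·p = 8/9 ≈ 0.889; existence CERTIFIED by the union bound.


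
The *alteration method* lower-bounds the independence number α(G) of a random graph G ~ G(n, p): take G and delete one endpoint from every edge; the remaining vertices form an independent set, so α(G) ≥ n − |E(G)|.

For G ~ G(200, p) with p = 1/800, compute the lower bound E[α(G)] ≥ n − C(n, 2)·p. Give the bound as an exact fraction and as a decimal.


E[|E(G)|] = C(200, 2)·p = 19900 · (1/800) = 199/8.
E[α(G)] ≥ n − E[|E(G)|] = 200 − 199/8 = 1401/8.
Numerically: ≈ 175.12500.
(This is only a lower bound; the true E[α(G)] may be larger.)

E[α(G)] ≥ 1401/8 ≈ 175.12500.


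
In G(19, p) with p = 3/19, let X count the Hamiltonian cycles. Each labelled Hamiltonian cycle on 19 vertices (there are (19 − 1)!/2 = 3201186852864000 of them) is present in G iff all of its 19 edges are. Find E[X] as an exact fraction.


K_19 has (19 − 1)!/2 = 3201186852864000 labelled Hamiltonian cycles.
For each such Hamiltonian cycle H, let X_H = 1 if all 19 edges of H are present in G. Then P[X_H = 1] = p^{19} = (3/19)^{19} = 1162261467/1978419655660313589123979.
By linearity: E[X] = Σ_H E[X_H] = 3201186852864000 · p^{19} = 3201186852864000 · 1162261467/1978419655660313589123979 = 3720616127750825791488000/1978419655660313589123979.
Numerically: E[X] ≈ 1.8806.

E[X] = 3201186852864000 · (3/19)^{19} = 3720616127750825791488000/1978419655660313589123979 ≈ 1.8806.


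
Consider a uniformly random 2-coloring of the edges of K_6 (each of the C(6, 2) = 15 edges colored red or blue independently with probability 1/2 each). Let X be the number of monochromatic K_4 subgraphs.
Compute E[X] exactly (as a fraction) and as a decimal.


Let X = Σ_S X_S over the C(6, 4) = 15 subsets S of size 4, where X_S = 1 if the K_4 on S is monochromatic.
For a fixed S, the K_4 on S has C(4, 2) = 6 edges. P[all 6 edges red] = (1/2)^6, and likewise for blue, so P[monochromatic] = 2·(1/2)^6 = 2^{1 − 6} = 1/32.
Summing: E[X] = C(6, 4) · 2^{1 − 6} = 15 · 1/32 = 15/32.
Numerically: E[X] ≈ 0.4688.

E[X] = C(6,4)·2^(1−C(4,2)) = 15/32 ≈ 0.4688.


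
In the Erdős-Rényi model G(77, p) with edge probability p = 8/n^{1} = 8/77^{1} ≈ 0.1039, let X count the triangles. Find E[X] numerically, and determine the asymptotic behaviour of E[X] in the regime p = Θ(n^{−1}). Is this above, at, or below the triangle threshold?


Number of potential triangles: C(77, 3) = 73150.
Each occurs with probability p³ ≈ (0.1039)³ ≈ 1.1214961e-03.
By linearity: E[X] = C(77, 3)·p³ ≈ 73150 · 1.1214961e-03 ≈ 82.03744.
Here α = 1, so p = 8/n is exactly at the triangle threshold p ~ 1/n. Asymptotically E[X] → c³/6 = 8³/6 = 256/3 ≈ 85.33333, a bounded constant. In this regime the triangle count is asymptotically Poisson(c³/6).

E[X] ≈ 82.03744; in regime p = Θ(1/n^{1}) E[X] stays bounded (at the triangle threshold p ~ 1/n).


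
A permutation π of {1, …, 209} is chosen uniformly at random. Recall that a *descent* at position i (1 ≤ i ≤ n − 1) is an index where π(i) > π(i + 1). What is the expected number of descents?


Write X = Σ X_I over i = 1, …, 208, with X_I the indicator of one descent.
There are 208 indicators.
For each fixed i, the pair (π(i), π(i+1)) is a uniformly random ordered pair of distinct values from {1, …, 209}; by symmetry P[π(i) > π(i+1)] = 1/2.
By linearity: E[X] = 208 · (1/2) = (209 − 1) · (1/2) = 104 ≈ 104.0000.

E[X] = 104 = 104.0000.


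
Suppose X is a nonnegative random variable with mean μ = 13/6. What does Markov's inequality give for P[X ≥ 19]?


μ = E[X] = 13/6, a = 19.
Markov: P[X ≥ 19] ≤ μ/a = (13/6)/19 = 13/114.
Numerically: ≈ 0.114.
(Since a = 19 > μ = 2.167, the bound 13/114 is < 1 and informative.)

P[X ≥ 19] ≤ 13/114 ≈ 0.114.


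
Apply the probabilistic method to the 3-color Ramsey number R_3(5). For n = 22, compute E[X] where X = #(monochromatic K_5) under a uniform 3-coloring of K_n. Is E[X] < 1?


E[X] = C(22, 5) · 3^{1 − 10} = 26334 · 3^{−9} = 26334/19683.
As a reduced fraction: E[X] = 2926/2187 ≈ 1.33791.
Is E[X] < 1? NO.
Since E[X] ≥ 1, the first-moment bound is inconclusive at n = 22; it does NOT by itself certify R_3(5) > 22.

E[X] = 2926/2187 ≈ 1.33791; E[X] ≥ 1; first-moment method inconclusive here.


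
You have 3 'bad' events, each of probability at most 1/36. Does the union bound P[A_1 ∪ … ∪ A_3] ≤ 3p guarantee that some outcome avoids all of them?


Union bound: P[∪_{i=1}^{3} A_i] ≤ Σ_i P[A_i] ≤ 3·p = 3·(1/36) = 1/12.
Numerically: 1/12 ≈ 0.083.
Is 1/12 < 1? YES.
Since P[∪ A_i] ≤ 1/12 < 1, the complement has P[∩ A_i^c] ≥ 1 − 1/12 = 11/12 > 0, so some outcome avoids every A_i.

3·p = 1/12 ≈ 0.083; existence CERTIFIED by the union bound.


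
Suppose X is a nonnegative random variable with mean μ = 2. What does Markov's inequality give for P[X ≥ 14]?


μ = E[X] = 2, a = 14.
Markov: P[X ≥ 14] ≤ μ/a = (2)/14 = 1/7.
Numerically: ≈ 0.142857.
(Since a = 14 > μ = 2.000000, the bound 1/7 is < 1 and informative.)

P[X ≥ 14] ≤ 1/7 ≈ 0.142857.


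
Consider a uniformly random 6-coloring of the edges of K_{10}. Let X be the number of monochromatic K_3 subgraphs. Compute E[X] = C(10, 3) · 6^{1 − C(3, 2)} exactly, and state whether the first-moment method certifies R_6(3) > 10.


E[X] = C(10, 3) · 6^{1 − 3} = 120 · 6^{−2} = 120/36.
As a reduced fraction: E[X] = 10/3 ≈ 3.3333333.
Is E[X] < 1? NO.
Since E[X] ≥ 1, the first-moment bound is inconclusive at n = 10; it does NOT by itself certify R_6(3) > 10.

E[X] = 10/3 ≈ 3.3333333; E[X] ≥ 1; first-moment method inconclusive here.


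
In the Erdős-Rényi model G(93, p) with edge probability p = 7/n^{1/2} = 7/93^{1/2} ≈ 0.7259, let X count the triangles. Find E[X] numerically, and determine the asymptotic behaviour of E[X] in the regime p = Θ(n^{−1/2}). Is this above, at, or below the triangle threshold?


Number of potential triangles: C(93, 3) = 129766.
Each occurs with probability p³ ≈ (0.7259)³ ≈ 3.824456e-01.
By linearity: E[X] = C(93, 3)·p³ ≈ 129766 · 3.824456e-01 ≈ 49628.4390.
Since α = 1/2 < 1, p = c/n^{1/2} ≫ 1/n is above the triangle threshold p ~ 1/n. Asymptotically E[X] ~ (c³/6)·n^{3(1−α)} = (7³/6)·n^{1.5} → ∞; triangles are abundant w.h.p.

E[X] ≈ 49628.4390; in regime p = Θ(1/n^{1/2}) E[X] diverges (above the triangle threshold p ~ 1/n).


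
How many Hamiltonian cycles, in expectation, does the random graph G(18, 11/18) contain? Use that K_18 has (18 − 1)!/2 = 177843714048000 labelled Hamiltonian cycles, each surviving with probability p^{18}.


K_18 has (18 − 1)!/2 = 177843714048000 labelled Hamiltonian cycles.
For each such Hamiltonian cycle H, let X_H = 1 if all 18 edges of H are present in G. Then P[X_H = 1] = p^{18} = (11/18)^{18} = 5559917313492231481/39346408075296537575424.
By linearity: E[X] = Σ_H E[X_H] = 177843714048000 · p^{18} = 177843714048000 · 5559917313492231481/39346408075296537575424 = 82786473808235140223154875/3294258113514384.
Numerically: E[X] ≈ 2.51305e+10.

E[X] = 177843714048000 · (11/18)^{18} = 82786473808235140223154875/3294258113514384 ≈ 2.51305e+10.


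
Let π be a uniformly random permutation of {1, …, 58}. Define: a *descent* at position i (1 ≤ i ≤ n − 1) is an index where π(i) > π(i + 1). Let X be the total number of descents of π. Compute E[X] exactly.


Write X = Σ X_I over i = 1, …, 57, with X_I the indicator of one descent.
There are 57 indicators.
For each fixed i, the pair (π(i), π(i+1)) is a uniformly random ordered pair of distinct values from {1, …, 58}; by symmetry P[π(i) > π(i+1)] = 1/2.
By linearity: E[X] = 57 · (1/2) = (58 − 1) · (1/2) = 57/2 ≈ 28.500.

E[X] = 57/2 = 28.500.


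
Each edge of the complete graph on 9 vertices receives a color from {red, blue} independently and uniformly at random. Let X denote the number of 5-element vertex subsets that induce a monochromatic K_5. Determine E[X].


Let X = Σ_S X_S over the C(9, 5) = 126 subsets S of size 5, where X_S = 1 if the K_5 on S is monochromatic.
For a fixed S, the K_5 on S has C(5, 2) = 10 edges. P[all 10 edges red] = (1/2)^10, and likewise for blue, so P[monochromatic] = 2·(1/2)^10 = 2^{1 − 10} = 1/512.
By linearity: E[X] = C(9, 5) · 2^{1 − 10} = 126 · 1/512 = 63/256.
Numerically: E[X] ≈ 0.24609.

E[X] = C(9,5)·2^(1−C(5,2)) = 63/256 ≈ 0.24609.


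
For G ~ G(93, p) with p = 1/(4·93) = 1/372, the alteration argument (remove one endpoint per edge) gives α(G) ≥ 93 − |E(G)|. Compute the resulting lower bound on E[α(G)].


E[|E(G)|] = C(93, 2)·p = 4278 · (1/372) = 23/2.
E[α(G)] ≥ n − E[|E(G)|] = 93 − 23/2 = 163/2.
Numerically: ≈ 81.500000.
(This is only a lower bound; the true E[α(G)] may be larger.)

E[α(G)] ≥ 163/2 ≈ 81.500000.


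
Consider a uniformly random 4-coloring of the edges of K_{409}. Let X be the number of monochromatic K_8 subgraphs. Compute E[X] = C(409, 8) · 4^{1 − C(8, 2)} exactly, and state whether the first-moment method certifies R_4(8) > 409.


E[X] = C(409, 8) · 4^{1 − 28} = 18128041135797879 · 4^{−27} = 18128041135797879/18014398509481984.
As a reduced fraction: E[X] = 18128041135797879/18014398509481984 ≈ 1.006308.
Is E[X] < 1? NO.
Since E[X] ≥ 1, the first-moment bound is inconclusive at n = 409; it does NOT by itself certify R_4(8) > 409.

E[X] = 18128041135797879/18014398509481984 ≈ 1.006308; E[X] ≥ 1; first-moment method inconclusive here.


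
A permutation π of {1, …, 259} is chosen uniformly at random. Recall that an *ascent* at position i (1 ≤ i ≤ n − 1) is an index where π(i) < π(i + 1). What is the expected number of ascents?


Write X = Σ X_I over i = 1, …, 258, with X_I the indicator of one ascent.
There are 258 indicators.
For each fixed i, the pair (π(i), π(i+1)) is a uniformly random ordered pair of distinct values from {1, …, 259}; by symmetry P[π(i) < π(i+1)] = 1/2.
By linearity: E[X] = 258 · (1/2) = (259 − 1) · (1/2) = 129 ≈ 129.000.

E[X] = 129 = 129.000.


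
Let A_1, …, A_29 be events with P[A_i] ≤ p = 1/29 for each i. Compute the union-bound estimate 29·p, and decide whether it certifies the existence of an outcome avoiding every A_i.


Union bound: P[∪_{i=1}^{29} A_i] ≤ Σ_i P[A_i] ≤ 29·p = 29·(1/29) = 1.
Numerically: 1 ≈ 1.0000000.
Is 1 < 1? NO.
Since the bound 1 is ≥ 1, the union bound is uninformative here; it does NOT by itself certify existence.

29·p = 1 ≈ 1.0000000; existence NOT certified by the union bound.


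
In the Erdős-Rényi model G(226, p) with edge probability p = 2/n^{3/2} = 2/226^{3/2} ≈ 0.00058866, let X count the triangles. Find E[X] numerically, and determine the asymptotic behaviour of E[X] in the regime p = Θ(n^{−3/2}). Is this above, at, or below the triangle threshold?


Number of potential triangles: C(226, 3) = 1898400.
Each occurs with probability p³ ≈ (0.00058866)³ ≈ 2.0398677e-10.
By linearity: E[X] = C(226, 3)·p³ ≈ 1898400 · 2.0398677e-10 ≈ 0.00039.
Since α = 3/2 > 1, p = c/n^{3/2} = o(1/n) is below the triangle threshold p ~ 1/n. Asymptotically E[X] ~ (c³/6)·n^{3(1−α)} = (2³/6)·n^{-1.5} → 0, so by Markov's inequality G has no triangles w.h.p.

E[X] ≈ 0.00039; in regime p = Θ(1/n^{3/2}) E[X] tends to 0 (below the triangle threshold p ~ 1/n).


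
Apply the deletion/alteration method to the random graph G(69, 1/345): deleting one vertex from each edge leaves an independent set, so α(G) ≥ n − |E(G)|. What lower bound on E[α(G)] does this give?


E[|E(G)|] = C(69, 2)·p = 2346 · (1/345) = 34/5.
E[α(G)] ≥ n − E[|E(G)|] = 69 − 34/5 = 311/5.
Numerically: ≈ 62.200000.
(This is only a lower bound; the true E[α(G)] may be larger.)

E[α(G)] ≥ 311/5 ≈ 62.200000.


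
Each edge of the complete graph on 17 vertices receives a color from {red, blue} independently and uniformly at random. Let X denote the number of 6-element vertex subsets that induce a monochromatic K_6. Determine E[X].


Let X = Σ_S X_S over the C(17, 6) = 12376 subsets S of size 6, where X_S = 1 if the K_6 on S is monochromatic.
For a fixed S, the K_6 on S has C(6, 2) = 15 edges. P[all 15 edges red] = (1/2)^15, and likewise for blue, so P[monochromatic] = 2·(1/2)^15 = 2^{1 − 15} = 1/16384.
By linearity: E[X] = C(17, 6) · 2^{1 − 15} = 12376 · 1/16384 = 1547/2048.
Numerically: E[X] ≈ 0.75537.

E[X] = C(17,6)·2^(1−C(6,2)) = 1547/2048 ≈ 0.75537.


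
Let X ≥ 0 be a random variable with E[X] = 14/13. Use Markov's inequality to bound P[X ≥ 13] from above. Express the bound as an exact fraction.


μ = E[X] = 14/13, a = 13.
Markov: P[X ≥ 13] ≤ μ/a = (14/13)/13 = 14/169.
Numerically: ≈ 0.082840.
(Since a = 13 > μ = 1.076923, the bound 14/169 is < 1 and informative.)

P[X ≥ 13] ≤ 14/169 ≈ 0.082840.


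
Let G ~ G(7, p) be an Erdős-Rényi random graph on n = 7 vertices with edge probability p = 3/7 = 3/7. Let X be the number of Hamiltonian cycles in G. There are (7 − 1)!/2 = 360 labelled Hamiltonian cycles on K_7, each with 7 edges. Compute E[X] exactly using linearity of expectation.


K_7 has (7 − 1)!/2 = 360 labelled Hamiltonian cycles.
For each such Hamiltonian cycle H, let X_H = 1 if all 7 edges of H are present in G. Then P[X_H = 1] = p^{7} = (3/7)^{7} = 2187/823543.
Summing the indicators: E[X] = Σ_H E[X_H] = 360 · p^{7} = 360 · 2187/823543 = 787320/823543.
Numerically: E[X] ≈ 0.95602.

E[X] = 360 · (3/7)^{7} = 787320/823543 ≈ 0.95602.


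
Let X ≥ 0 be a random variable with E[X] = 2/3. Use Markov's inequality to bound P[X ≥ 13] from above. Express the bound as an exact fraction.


μ = E[X] = 2/3, a = 13.
Markov: P[X ≥ 13] ≤ μ/a = (2/3)/13 = 2/39.
Numerically: ≈ 0.051282.
(Since a = 13 > μ = 0.666667, the bound 2/39 is < 1 and informative.)

P[X ≥ 13] ≤ 2/39 ≈ 0.051282.


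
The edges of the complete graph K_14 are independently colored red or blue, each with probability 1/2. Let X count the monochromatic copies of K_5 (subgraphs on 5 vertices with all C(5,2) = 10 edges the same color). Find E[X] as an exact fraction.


Let X = Σ_S X_S over the C(14, 5) = 2002 subsets S of size 5, where X_S = 1 if the K_5 on S is monochromatic.
For a fixed S, the K_5 on S has C(5, 2) = 10 edges. P[all 10 edges red] = (1/2)^10, and likewise for blue, so P[monochromatic] = 2·(1/2)^10 = 2^{1 − 10} = 1/512.
By linearity: E[X] = C(14, 5) · 2^{1 − 10} = 2002 · 1/512 = 1001/256.
Numerically: E[X] ≈ 3.91016.

E[X] = C(14,5)·2^(1−C(5,2)) = 1001/256 ≈ 3.91016.


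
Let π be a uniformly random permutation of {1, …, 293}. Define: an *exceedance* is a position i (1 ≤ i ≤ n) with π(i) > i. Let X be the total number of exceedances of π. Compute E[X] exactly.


Write X = Σ_{i=1}^{293} X_i, where X_i = 1_{π(i) > i}.
For each fixed i, π(i) is uniform over {1, …, 293} (marginal of a uniform permutation), so P[π(i) > i] = (n − i)/n. Summing: Σ_{i=1}^{293} (n − i)/n = (0 + 1 + … + 292)/293 = 293(293 − 1)/(2·293) = (293 − 1)/2.
Hence E[X] = Σ_{i=1}^{293} (293 − i)/293 = 146 ≈ 146.00000.

E[X] = 146 = 146.00000.


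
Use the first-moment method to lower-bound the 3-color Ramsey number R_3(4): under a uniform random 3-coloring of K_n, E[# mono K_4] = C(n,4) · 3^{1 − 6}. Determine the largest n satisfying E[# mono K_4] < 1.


We need C(n, 4) · 3^{1 − 6} < 1, i.e. C(n, 4) < 3^{6 − 1} = 243.
Check values of n near the boundary:
  n = 7: C(7, 4) = 35; 35 < 243? YES
  n = 8: C(8, 4) = 70; 70 < 243? YES
  n = 9: C(9, 4) = 126; 126 < 243? YES
  n = 10: C(10, 4) = 210; 210 < 243? YES
  n = 11: C(11, 4) = 330; 330 < 243? NO
  n = 12: C(12, 4) = 495; 495 < 243? NO
The largest n with C(n, 4) < 243 is n = 10 (where E[X] = 70/81 ≈ 0.864). Hence R_3(4) > 10, i.e. R_3(4) ≥ 11.

Largest n = 10; hence R_3(4) > 10.


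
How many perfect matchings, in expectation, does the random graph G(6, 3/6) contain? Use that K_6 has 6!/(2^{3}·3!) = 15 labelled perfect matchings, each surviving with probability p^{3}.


K_6 has 6!/(2^{3}·3!) = 15 labelled perfect matchings.
For each such perfect matching H, let X_H = 1 if all 3 edges of H are present in G. Then P[X_H = 1] = p^{3} = (1/2)^{3} = 1/8.
By linearity of expectation: E[X] = Σ_H E[X_H] = 15 · p^{3} = 15 · 1/8 = 15/8.
Numerically: E[X] ≈ 1.875.

E[X] = 15 · (1/2)^{3} = 15/8 ≈ 1.875.


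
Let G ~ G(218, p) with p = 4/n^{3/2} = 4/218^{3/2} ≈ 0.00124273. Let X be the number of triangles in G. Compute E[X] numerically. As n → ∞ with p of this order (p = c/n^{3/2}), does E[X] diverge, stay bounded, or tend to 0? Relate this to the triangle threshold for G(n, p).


Number of potential triangles: C(218, 3) = 1703016.
Each occurs with probability p³ ≈ (0.00124273)³ ≈ 1.91922438e-09.
By linearity: E[X] = C(218, 3)·p³ ≈ 1703016 · 1.91922438e-09 ≈ 0.003268.
Since α = 3/2 > 1, p = c/n^{3/2} = o(1/n) is below the triangle threshold p ~ 1/n. Asymptotically E[X] ~ (c³/6)·n^{3(1−α)} = (4³/6)·n^{-1.5} → 0, so by Markov's inequality G has no triangles w.h.p.

E[X] ≈ 0.003268; in regime p = Θ(1/n^{3/2}) E[X] tends to 0 (below the triangle threshold p ~ 1/n).


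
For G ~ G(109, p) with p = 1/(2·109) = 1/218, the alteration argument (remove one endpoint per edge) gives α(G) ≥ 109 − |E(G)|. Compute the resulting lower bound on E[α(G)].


E[|E(G)|] = C(109, 2)·p = 5886 · (1/218) = 27.
E[α(G)] ≥ n − E[|E(G)|] = 109 − 27 = 82.
Numerically: ≈ 82.00000.
(This is only a lower bound; the true E[α(G)] may be larger.)

E[α(G)] ≥ 82 ≈ 82.00000.


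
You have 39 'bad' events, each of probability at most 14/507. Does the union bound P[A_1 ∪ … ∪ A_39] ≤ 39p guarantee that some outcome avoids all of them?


Union bound: P[∪_{i=1}^{39} A_i] ≤ Σ_i P[A_i] ≤ 39·p = 39·(14/507) = 14/13.
Numerically: 14/13 ≈ 1.077.
Is 14/13 < 1? NO.
Since the bound 14/13 is ≥ 1, the union bound is uninformative here; it does NOT by itself certify existence.

39·p = 14/13 ≈ 1.077; existence NOT certified by the union bound.


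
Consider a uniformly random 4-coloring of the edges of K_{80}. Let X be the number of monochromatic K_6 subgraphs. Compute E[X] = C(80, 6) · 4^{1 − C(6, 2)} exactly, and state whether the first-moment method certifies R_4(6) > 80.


E[X] = C(80, 6) · 4^{1 − 15} = 300500200 · 4^{−14} = 300500200/268435456.
As a reduced fraction: E[X] = 37562525/33554432 ≈ 1.119450.
Is E[X] < 1? NO.
Since E[X] ≥ 1, the first-moment bound is inconclusive at n = 80; it does NOT by itself certify R_4(6) > 80.

E[X] = 37562525/33554432 ≈ 1.119450; E[X] ≥ 1; first-moment method inconclusive here.


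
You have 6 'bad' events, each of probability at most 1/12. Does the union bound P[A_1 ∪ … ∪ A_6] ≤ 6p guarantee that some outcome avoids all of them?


Union bound: P[∪_{i=1}^{6} A_i] ≤ Σ_i P[A_i] ≤ 6·p = 6·(1/12) = 1/2.
Numerically: 1/2 ≈ 0.5000.
Is 1/2 < 1? YES.
Since P[∪ A_i] ≤ 1/2 < 1, the complement has P[∩ A_i^c] ≥ 1 − 1/2 = 1/2 > 0, so some outcome avoids every A_i.

6·p = 1/2 ≈ 0.5000; existence CERTIFIED by the union bound.


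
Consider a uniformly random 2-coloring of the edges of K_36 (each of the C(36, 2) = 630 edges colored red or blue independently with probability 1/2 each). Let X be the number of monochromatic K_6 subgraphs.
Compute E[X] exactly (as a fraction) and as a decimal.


Let X = Σ_S X_S over the C(36, 6) = 1947792 subsets S of size 6, where X_S = 1 if the K_6 on S is monochromatic.
For a fixed S, the K_6 on S has C(6, 2) = 15 edges. P[all 15 edges red] = (1/2)^15, and likewise for blue, so P[monochromatic] = 2·(1/2)^15 = 2^{1 − 15} = 1/16384.
Summing: E[X] = C(36, 6) · 2^{1 − 15} = 1947792 · 1/16384 = 121737/1024.
Numerically: E[X] ≈ 118.883789.

E[X] = C(36,6)·2^(1−C(6,2)) = 121737/1024 ≈ 118.883789.


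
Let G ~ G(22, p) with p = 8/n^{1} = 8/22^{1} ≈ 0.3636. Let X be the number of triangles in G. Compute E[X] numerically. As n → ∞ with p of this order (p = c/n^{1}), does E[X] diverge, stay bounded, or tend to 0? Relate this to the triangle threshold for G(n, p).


Number of potential triangles: C(22, 3) = 1540.
Each occurs with probability p³ ≈ (0.3636)³ ≈ 4.808415e-02.
By linearity: E[X] = C(22, 3)·p³ ≈ 1540 · 4.808415e-02 ≈ 74.0496.
Here α = 1, so p = 8/n is exactly at the triangle threshold p ~ 1/n. Asymptotically E[X] → c³/6 = 8³/6 = 256/3 ≈ 85.3333, a bounded constant. In this regime the triangle count is asymptotically Poisson(c³/6).

E[X] ≈ 74.0496; in regime p = Θ(1/n^{1}) E[X] stays bounded (at the triangle threshold p ~ 1/n).


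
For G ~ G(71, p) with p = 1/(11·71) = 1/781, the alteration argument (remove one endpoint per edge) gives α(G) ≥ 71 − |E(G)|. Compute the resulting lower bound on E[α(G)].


E[|E(G)|] = C(71, 2)·p = 2485 · (1/781) = 35/11.
E[α(G)] ≥ n − E[|E(G)|] = 71 − 35/11 = 746/11.
Numerically: ≈ 67.8182.
(This is only a lower bound; the true E[α(G)] may be larger.)

E[α(G)] ≥ 746/11 ≈ 67.8182.


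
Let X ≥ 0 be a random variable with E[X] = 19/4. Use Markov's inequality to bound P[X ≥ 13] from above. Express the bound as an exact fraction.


μ = E[X] = 19/4, a = 13.
Markov: P[X ≥ 13] ≤ μ/a = (19/4)/13 = 19/52.
Numerically: ≈ 0.36538.
(Since a = 13 > μ = 4.75000, the bound 19/52 is < 1 and informative.)

P[X ≥ 13] ≤ 19/52 ≈ 0.36538.


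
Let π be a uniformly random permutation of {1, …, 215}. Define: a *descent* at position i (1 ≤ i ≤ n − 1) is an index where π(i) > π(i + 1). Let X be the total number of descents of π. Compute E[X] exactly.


Write X = Σ X_I over i = 1, …, 214, with X_I the indicator of one descent.
There are 214 indicators.
For each fixed i, the pair (π(i), π(i+1)) is a uniformly random ordered pair of distinct values from {1, …, 215}; by symmetry P[π(i) > π(i+1)] = 1/2.
By linearity: E[X] = 214 · (1/2) = (215 − 1) · (1/2) = 107 ≈ 107.00000.

E[X] = 107 = 107.00000.


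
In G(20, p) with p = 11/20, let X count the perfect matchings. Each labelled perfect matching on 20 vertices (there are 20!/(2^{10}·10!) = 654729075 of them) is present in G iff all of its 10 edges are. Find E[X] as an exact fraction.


K_20 has 20!/(2^{10}·10!) = 654729075 labelled perfect matchings.
For each such perfect matching H, let X_H = 1 if all 10 edges of H are present in G. Then P[X_H = 1] = p^{10} = (11/20)^{10} = 25937424601/10240000000000.
By linearity: E[X] = Σ_H E[X_H] = 654729075 · p^{10} = 654729075 · 25937424601/10240000000000 = 679279440675798963/409600000000.
Numerically: E[X] ≈ 1.658e+06.

E[X] = 654729075 · (11/20)^{10} = 679279440675798963/409600000000 ≈ 1.658e+06.


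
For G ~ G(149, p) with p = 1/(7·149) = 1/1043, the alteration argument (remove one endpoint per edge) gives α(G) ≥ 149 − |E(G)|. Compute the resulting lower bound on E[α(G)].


E[|E(G)|] = C(149, 2)·p = 11026 · (1/1043) = 74/7.
E[α(G)] ≥ n − E[|E(G)|] = 149 − 74/7 = 969/7.
Numerically: ≈ 138.429.
(This is only a lower bound; the true E[α(G)] may be larger.)

E[α(G)] ≥ 969/7 ≈ 138.429.


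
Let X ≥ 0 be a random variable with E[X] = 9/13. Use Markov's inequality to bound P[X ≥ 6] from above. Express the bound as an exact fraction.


μ = E[X] = 9/13, a = 6.
Markov: P[X ≥ 6] ≤ μ/a = (9/13)/6 = 3/26.
Numerically: ≈ 0.115.
(Since a = 6 > μ = 0.692, the bound 3/26 is < 1 and informative.)

P[X ≥ 6] ≤ 3/26 ≈ 0.115.


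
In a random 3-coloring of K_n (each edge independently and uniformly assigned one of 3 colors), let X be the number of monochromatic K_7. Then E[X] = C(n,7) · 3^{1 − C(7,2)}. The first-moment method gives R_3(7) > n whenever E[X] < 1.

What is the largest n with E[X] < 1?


We need C(n, 7) · 3^{1 − 21} < 1, i.e. C(n, 7) < 3^{21 − 1} = 3486784401.
Check values of n near the boundary:
  n = 80: C(80, 7) = 3176716400; 3176716400 < 3486784401? YES
  n = 81: C(81, 7) = 3477216600; 3477216600 < 3486784401? YES
  n = 82: C(82, 7) = 3801756816; 3801756816 < 3486784401? NO
The largest n with C(n, 7) < 3486784401 is n = 81 (where E[X] = 42928600/43046721 ≈ 0.997256). Hence R_3(7) > 81, i.e. R_3(7) ≥ 82.

Largest n = 81; hence R_3(7) > 81.


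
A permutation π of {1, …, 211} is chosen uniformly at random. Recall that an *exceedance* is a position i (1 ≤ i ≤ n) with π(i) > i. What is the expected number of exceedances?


Write X = Σ_{i=1}^{211} X_i, where X_i = 1_{π(i) > i}.
For each fixed i, π(i) is uniform over {1, …, 211} (marginal of a uniform permutation), so P[π(i) > i] = (n − i)/n. Summing: Σ_{i=1}^{211} (n − i)/n = (0 + 1 + … + 210)/211 = 211(211 − 1)/(2·211) = (211 − 1)/2.
Hence E[X] = Σ_{i=1}^{211} (211 − i)/211 = 105 ≈ 105.000000.

E[X] = 105 = 105.000000.


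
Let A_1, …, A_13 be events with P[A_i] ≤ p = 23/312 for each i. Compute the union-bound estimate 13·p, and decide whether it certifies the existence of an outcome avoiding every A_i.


Union bound: P[∪_{i=1}^{13} A_i] ≤ Σ_i P[A_i] ≤ 13·p = 13·(23/312) = 23/24.
Numerically: 23/24 ≈ 0.958.
Is 23/24 < 1? YES.
Since P[∪ A_i] ≤ 23/24 < 1, the complement has P[∩ A_i^c] ≥ 1 − 23/24 = 1/24 > 0, so some outcome avoids every A_i.

13·p = 23/24 ≈ 0.958; existence CERTIFIED by the union bound.
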